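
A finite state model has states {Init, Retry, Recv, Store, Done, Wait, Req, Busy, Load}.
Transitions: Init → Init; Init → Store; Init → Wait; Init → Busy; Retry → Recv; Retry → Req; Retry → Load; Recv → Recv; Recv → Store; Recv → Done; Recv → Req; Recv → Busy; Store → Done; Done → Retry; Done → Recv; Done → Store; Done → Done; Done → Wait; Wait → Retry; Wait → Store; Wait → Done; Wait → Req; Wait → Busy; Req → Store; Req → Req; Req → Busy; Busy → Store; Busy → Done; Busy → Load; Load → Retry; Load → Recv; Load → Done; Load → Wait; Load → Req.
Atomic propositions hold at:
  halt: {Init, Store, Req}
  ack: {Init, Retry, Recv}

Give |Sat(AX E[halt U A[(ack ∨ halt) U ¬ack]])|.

4

Sat(ack ∨ halt) = {Init, Retry, Recv, Store, Req}
Sat(¬ack) = {Store, Done, Wait, Req, Busy, Load}
A[(ack ∨ halt) U ¬ack]: least fixpoint, start Z0 = Sat(¬ack) = {Store, Done, Wait, Req, Busy, Load}, add states in Sat(ack ∨ halt) with every successor in Z. Already a fixed point.
Sat(A[(ack ∨ halt) U ¬ack]) = {Store, Done, Wait, Req, Busy, Load}
E[halt U A[(ack ∨ halt) U ¬ack]]: least fixpoint, start Z0 = Sat(A[(ack ∨ halt) U ¬ack]) = {Store, Done, Wait, Req, Busy, Load}, add states in Sat(halt) with some successor in Z. Z1 = {Init, Store, Done, Wait, Req, Busy, Load}; fixed.
Sat(E[halt U A[(ack ∨ halt) U ¬ack]]) = {Init, Store, Done, Wait, Req, Busy, Load}
Sat(AX E[halt U A[(ack ∨ halt) U ¬ack]]) = {s : every successor in {Init, Store, Done, Wait, Req, Busy, Load}} = {Init, Store, Req, Busy}
|Sat(AX E[halt U A[(ack ∨ halt) U ¬ack]])| = |{Init, Store, Req, Busy}| = 4.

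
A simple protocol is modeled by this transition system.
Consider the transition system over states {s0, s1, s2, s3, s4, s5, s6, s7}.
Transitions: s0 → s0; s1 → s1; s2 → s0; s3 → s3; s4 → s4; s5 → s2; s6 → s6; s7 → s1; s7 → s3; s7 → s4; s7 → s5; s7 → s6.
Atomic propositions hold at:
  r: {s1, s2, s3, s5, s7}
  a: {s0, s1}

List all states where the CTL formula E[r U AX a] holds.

{s0, s1, s2, s5, s7}

Sat(AX a) = {s : every successor in {s0, s1}} = {s0, s1, s2}
E[r U AX a]: least fixpoint, start Z0 = Sat(AX a) = {s0, s1, s2}, add states in Sat(r) with some successor in Z. Z1 = {s0, s1, s2, s5, s7}; fixed.
Sat(E[r U AX a]) = {s0, s1, s2, s5, s7}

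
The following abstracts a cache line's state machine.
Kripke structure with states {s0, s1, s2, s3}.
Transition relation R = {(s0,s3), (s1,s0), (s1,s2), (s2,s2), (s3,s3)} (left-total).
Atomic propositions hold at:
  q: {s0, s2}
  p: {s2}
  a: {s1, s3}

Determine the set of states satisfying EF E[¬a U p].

{s1, s2}

Sat(¬a) = {s0, s2}
E[¬a U p]: least fixpoint, start Z0 = Sat(p) = {s2}, add states in Sat(¬a) with some successor in Z. Already a fixed point.
Sat(E[¬a U p]) = {s2}
EF E[¬a U p]: least fixpoint, start Z0 = {s2}, add states with some successor in Z. Z1 = {s1, s2}; fixed.
Sat(EF E[¬a U p]) = {s1, s2}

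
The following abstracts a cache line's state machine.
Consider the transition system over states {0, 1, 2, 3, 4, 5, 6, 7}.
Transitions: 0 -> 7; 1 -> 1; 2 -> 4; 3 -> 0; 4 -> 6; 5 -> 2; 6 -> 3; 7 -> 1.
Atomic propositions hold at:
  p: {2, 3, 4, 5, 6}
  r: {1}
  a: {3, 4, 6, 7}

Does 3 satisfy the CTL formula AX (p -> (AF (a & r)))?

Yes

Sat(a & r) = ∅
AF (a & r): least fixpoint, start Z0 = ∅, add states with every successor in Z. Already a fixed point.
Sat(AF (a & r)) = ∅
Sat(p -> (AF (a & r))) = {0, 1, 7}
Sat(AX (p -> (AF (a & r)))) = {s : every successor in {0, 1, 7}} = {0, 1, 3, 7}
3 ∈ Sat(AX (p -> (AF (a & r)))) = {0, 1, 3, 7}, so the formula holds at 3.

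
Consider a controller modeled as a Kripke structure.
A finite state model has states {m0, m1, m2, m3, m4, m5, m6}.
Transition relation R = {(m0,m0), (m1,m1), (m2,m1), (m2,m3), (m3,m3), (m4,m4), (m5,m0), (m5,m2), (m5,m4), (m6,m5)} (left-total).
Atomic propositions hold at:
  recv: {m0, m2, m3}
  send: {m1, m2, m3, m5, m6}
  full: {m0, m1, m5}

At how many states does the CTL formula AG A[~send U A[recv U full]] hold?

2

Sat(~send) = {m0, m4}
A[recv U full]: least fixpoint, start Z0 = Sat(full) = {m0, m1, m5}, add states in Sat(recv) with every successor in Z. Already a fixed point.
Sat(A[recv U full]) = {m0, m1, m5}
A[~send U A[recv U full]]: least fixpoint, start Z0 = Sat(A[recv U full]) = {m0, m1, m5}, add states in Sat(~send) with every successor in Z. Already a fixed point.
Sat(A[~send U A[recv U full]]) = {m0, m1, m5}
AG A[~send U A[recv U full]]: greatest fixpoint, start Z0 = {m0, m1, m5}, keep only states in Sat with every successor in Z. Z1 = {m0, m1}; fixed.
Sat(AG A[~send U A[recv U full]]) = {m0, m1}
|Sat(AG A[~send U A[recv U full]])| = |{m0, m1}| = 2.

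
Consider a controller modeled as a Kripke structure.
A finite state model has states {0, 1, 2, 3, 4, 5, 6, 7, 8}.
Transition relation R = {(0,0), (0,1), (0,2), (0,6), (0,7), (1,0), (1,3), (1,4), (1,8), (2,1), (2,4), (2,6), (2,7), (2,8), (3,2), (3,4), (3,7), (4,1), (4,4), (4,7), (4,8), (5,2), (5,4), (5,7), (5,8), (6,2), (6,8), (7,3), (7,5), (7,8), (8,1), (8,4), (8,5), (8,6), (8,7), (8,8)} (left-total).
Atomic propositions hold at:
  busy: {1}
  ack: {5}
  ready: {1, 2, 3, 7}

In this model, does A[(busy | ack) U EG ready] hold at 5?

No

Sat(busy | ack) = {1, 5}
EG ready: greatest fixpoint, start Z0 = {1, 2, 3, 7}, keep only states in Sat with some successor in Z. Already a fixed point.
Sat(EG ready) = {1, 2, 3, 7}
A[(busy | ack) U EG ready]: least fixpoint, start Z0 = Sat(EG ready) = {1, 2, 3, 7}, add states in Sat(busy | ack) with every successor in Z. Already a fixed point.
Sat(A[(busy | ack) U EG ready]) = {1, 2, 3, 7}
5 ∉ Sat(A[(busy | ack) U EG ready]) = {1, 2, 3, 7}, so the formula does not hold at 5.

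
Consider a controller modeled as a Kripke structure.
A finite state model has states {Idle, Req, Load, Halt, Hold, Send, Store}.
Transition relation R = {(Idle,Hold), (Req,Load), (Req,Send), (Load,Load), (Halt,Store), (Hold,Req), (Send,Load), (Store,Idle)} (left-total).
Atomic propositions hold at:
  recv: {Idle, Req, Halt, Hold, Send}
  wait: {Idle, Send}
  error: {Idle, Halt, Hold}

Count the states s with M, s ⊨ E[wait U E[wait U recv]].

E[wait U recv]: least fixpoint, start Z0 = Sat(recv) = {Idle, Req, Halt, Hold, Send}, add states in Sat(wait) with some successor in Z. Already a fixed point.
Sat(E[wait U recv]) = {Idle, Req, Halt, Hold, Send}
E[wait U E[wait U recv]]: least fixpoint, start Z0 = Sat(E[wait U recv]) = {Idle, Req, Halt, Hold, Send}, add states in Sat(wait) with some successor in Z. Already a fixed point.
Sat(E[wait U E[wait U recv]]) = {Idle, Req, Halt, Hold, Send}
|Sat(E[wait U E[wait U recv]])| = |{Idle, Req, Halt, Hold, Send}| = 5.

5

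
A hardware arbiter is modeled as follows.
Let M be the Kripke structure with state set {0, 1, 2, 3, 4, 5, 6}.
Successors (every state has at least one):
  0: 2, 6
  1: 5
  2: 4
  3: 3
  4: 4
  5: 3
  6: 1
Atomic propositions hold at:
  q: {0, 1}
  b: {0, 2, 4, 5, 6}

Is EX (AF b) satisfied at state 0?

Yes

AF b: least fixpoint, start Z0 = {0, 2, 4, 5, 6}, add states with every successor in Z. Z1 = {0, 1, 2, 4, 5, 6}; fixed.
Sat(AF b) = {0, 1, 2, 4, 5, 6}
Sat(EX (AF b)) = {s : some successor in {0, 1, 2, 4, 5, 6}} = {0, 1, 2, 4, 6}
0 ∈ Sat(EX (AF b)) = {0, 1, 2, 4, 6}, so the formula holds at 0.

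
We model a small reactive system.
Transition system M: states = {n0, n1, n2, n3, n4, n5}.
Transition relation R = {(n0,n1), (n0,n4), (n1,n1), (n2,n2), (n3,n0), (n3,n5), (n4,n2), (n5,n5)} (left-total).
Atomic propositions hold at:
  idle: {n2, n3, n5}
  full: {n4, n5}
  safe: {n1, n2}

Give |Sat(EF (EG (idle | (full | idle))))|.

5

Sat(full | idle) = {n2, n3, n4, n5}
Sat(idle | (full | idle)) = {n2, n3, n4, n5}
EG (idle | (full | idle)): greatest fixpoint, start Z0 = {n2, n3, n4, n5}, keep only states in Sat with some successor in Z. Already a fixed point.
Sat(EG (idle | (full | idle))) = {n2, n3, n4, n5}
EF (EG (idle | (full | idle))): least fixpoint, start Z0 = {n2, n3, n4, n5}, add states with some successor in Z. Z1 = {n0, n2, n3, n4, n5}; fixed.
Sat(EF (EG (idle | (full | idle)))) = {n0, n2, n3, n4, n5}
|Sat(EF (EG (idle | (full | idle))))| = |{n0, n2, n3, n4, n5}| = 5.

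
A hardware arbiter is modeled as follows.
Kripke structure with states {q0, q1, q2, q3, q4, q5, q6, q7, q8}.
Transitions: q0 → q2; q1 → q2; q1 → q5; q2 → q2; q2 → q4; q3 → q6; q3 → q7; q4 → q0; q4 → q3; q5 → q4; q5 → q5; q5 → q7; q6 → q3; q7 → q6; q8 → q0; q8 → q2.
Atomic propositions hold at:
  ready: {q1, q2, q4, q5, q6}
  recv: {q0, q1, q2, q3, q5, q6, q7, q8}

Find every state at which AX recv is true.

{q0, q1, q3, q4, q6, q7, q8}

Sat(AX recv) = {s : every successor in {q0, q1, q2, q3, q5, q6, q7, q8}} = {q0, q1, q3, q4, q6, q7, q8}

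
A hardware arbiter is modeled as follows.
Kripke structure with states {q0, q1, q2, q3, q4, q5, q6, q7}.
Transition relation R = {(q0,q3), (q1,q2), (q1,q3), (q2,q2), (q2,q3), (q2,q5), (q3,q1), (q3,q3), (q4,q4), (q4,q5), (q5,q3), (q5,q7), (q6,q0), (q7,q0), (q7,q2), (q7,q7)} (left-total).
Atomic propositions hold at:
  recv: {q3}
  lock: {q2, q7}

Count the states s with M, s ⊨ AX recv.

1

Sat(AX recv) = {s : every successor in {q3}} = {q0}
|Sat(AX recv)| = |{q0}| = 1.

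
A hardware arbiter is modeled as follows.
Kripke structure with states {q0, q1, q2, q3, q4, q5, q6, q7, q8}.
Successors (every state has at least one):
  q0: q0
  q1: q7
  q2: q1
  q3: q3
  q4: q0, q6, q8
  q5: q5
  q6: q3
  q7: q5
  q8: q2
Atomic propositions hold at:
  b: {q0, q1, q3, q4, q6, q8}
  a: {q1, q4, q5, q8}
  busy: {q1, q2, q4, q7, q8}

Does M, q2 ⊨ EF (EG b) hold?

No

EG b: greatest fixpoint, start Z0 = {q0, q1, q3, q4, q6, q8}, keep only states in Sat with some successor in Z. Z1 = {q0, q3, q4, q6}; fixed.
Sat(EG b) = {q0, q3, q4, q6}
EF (EG b): least fixpoint, start Z0 = {q0, q3, q4, q6}, add states with some successor in Z. Already a fixed point.
Sat(EF (EG b)) = {q0, q3, q4, q6}
q2 ∉ Sat(EF (EG b)) = {q0, q3, q4, q6}, so the formula does not hold at q2.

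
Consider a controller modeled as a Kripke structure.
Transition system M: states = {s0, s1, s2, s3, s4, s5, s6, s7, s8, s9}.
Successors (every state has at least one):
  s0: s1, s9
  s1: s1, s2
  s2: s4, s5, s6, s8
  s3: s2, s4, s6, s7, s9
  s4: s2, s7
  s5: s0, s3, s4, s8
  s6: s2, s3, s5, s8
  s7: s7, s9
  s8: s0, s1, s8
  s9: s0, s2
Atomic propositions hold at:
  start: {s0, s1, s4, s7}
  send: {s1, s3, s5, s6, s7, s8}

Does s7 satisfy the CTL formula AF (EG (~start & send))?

No

Sat(~start) = {s2, s3, s5, s6, s8, s9}
Sat(~start & send) = {s3, s5, s6, s8}
EG (~start & send): greatest fixpoint, start Z0 = {s3, s5, s6, s8}, keep only states in Sat with some successor in Z. Already a fixed point.
Sat(EG (~start & send)) = {s3, s5, s6, s8}
AF (EG (~start & send)): least fixpoint, start Z0 = {s3, s5, s6, s8}, add states with every successor in Z. Already a fixed point.
Sat(AF (EG (~start & send))) = {s3, s5, s6, s8}
s7 ∉ Sat(AF (EG (~start & send))) = {s3, s5, s6, s8}, so the formula does not hold at s7.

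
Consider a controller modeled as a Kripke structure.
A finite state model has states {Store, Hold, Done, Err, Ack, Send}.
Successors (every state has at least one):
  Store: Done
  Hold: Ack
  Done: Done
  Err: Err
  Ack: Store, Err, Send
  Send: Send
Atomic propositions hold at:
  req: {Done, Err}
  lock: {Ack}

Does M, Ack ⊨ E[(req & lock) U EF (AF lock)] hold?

Sat(req & lock) = ∅
AF lock: least fixpoint, start Z0 = {Ack}, add states with every successor in Z. Z1 = {Hold, Ack}; fixed.
Sat(AF lock) = {Hold, Ack}
EF (AF lock): least fixpoint, start Z0 = {Hold, Ack}, add states with some successor in Z. Already a fixed point.
Sat(EF (AF lock)) = {Hold, Ack}
E[(req & lock) U EF (AF lock)]: least fixpoint, start Z0 = Sat(EF (AF lock)) = {Hold, Ack}, add states in Sat(req & lock) with some successor in Z. Already a fixed point.
Sat(E[(req & lock) U EF (AF lock)]) = {Hold, Ack}
Ack ∈ Sat(E[(req & lock) U EF (AF lock)]) = {Hold, Ack}, so the formula holds at Ack.

Yes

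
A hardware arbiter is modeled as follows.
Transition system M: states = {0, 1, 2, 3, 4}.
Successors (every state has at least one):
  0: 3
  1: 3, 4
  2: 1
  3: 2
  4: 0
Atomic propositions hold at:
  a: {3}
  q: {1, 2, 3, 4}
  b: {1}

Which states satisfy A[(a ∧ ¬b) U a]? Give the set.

{3}

Sat(¬b) = {0, 2, 3, 4}
Sat(a ∧ ¬b) = {3}
A[(a ∧ ¬b) U a]: least fixpoint, start Z0 = Sat(a) = {3}, add states in Sat(a ∧ ¬b) with every successor in Z. Already a fixed point.
Sat(A[(a ∧ ¬b) U a]) = {3}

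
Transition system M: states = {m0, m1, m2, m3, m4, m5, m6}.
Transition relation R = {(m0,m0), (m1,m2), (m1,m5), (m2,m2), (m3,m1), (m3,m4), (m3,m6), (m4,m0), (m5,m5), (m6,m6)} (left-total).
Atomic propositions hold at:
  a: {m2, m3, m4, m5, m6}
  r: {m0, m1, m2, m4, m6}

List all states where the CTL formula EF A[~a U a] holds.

Sat(~a) = {m0, m1}
A[~a U a]: least fixpoint, start Z0 = Sat(a) = {m2, m3, m4, m5, m6}, add states in Sat(~a) with every successor in Z. Z1 = {m1, m2, m3, m4, m5, m6}; fixed.
Sat(A[~a U a]) = {m1, m2, m3, m4, m5, m6}
EF A[~a U a]: least fixpoint, start Z0 = {m1, m2, m3, m4, m5, m6}, add states with some successor in Z. Already a fixed point.
Sat(EF A[~a U a]) = {m1, m2, m3, m4, m5, m6}

{m1, m2, m3, m4, m5, m6}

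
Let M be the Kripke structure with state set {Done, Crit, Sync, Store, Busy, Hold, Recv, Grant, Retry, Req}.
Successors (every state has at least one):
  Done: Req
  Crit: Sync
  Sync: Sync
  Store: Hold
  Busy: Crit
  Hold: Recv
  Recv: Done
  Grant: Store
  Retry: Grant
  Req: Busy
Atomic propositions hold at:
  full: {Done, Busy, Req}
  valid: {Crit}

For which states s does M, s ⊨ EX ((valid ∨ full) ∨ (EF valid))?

Sat(valid ∨ full) = {Done, Crit, Busy, Req}
EF valid: least fixpoint, start Z0 = {Crit}, add states with some successor in Z. Z1 = {Crit, Busy}; Z2 = {Crit, Busy, Req}; Z3 = {Done, Crit, Busy, Req}; Z4 = {Done, Crit, Busy, Recv, Req}; Z5 = {Done, Crit, Busy, Hold, Recv, Req}; Z6 = {Done, Crit, Store, Busy, Hold, Recv, Req}; Z7 = {Done, Crit, Store, Busy, Hold, Recv, Grant, Req}; Z8 = {Done, Crit, Store, Busy, Hold, Recv, Grant, Retry, Req}; fixed.
Sat(EF valid) = {Done, Crit, Store, Busy, Hold, Recv, Grant, Retry, Req}
Sat((valid ∨ full) ∨ (EF valid)) = {Done, Crit, Store, Busy, Hold, Recv, Grant, Retry, Req}
Sat(EX ((valid ∨ full) ∨ (EF valid))) = {s : some successor in {Done, Crit, Store, Busy, Hold, Recv, Grant, Retry, Req}} = {Done, Store, Busy, Hold, Recv, Grant, Retry, Req}

{Done, Store, Busy, Hold, Recv, Grant, Retry, Req}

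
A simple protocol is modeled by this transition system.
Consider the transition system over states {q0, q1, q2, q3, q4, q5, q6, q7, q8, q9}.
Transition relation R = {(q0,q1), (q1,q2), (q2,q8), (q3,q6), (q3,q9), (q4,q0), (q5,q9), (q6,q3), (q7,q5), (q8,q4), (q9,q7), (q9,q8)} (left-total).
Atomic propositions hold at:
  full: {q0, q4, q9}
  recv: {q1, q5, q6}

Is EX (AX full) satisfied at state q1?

No

Sat(AX full) = {s : every successor in {q0, q4, q9}} = {q4, q5, q8}
Sat(EX (AX full)) = {s : some successor in {q4, q5, q8}} = {q2, q7, q8, q9}
q1 ∉ Sat(EX (AX full)) = {q2, q7, q8, q9}, so the formula does not hold at q1.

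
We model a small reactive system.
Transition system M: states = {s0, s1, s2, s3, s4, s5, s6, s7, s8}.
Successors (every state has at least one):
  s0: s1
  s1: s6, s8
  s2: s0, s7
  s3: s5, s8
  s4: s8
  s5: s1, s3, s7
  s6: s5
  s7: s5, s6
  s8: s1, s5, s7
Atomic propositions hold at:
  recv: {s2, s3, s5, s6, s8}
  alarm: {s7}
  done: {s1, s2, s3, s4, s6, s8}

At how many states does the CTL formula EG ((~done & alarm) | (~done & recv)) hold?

Sat(~done) = {s0, s5, s7}
Sat(~done & alarm) = {s7}
Sat(~done & recv) = {s5}
Sat((~done & alarm) | (~done & recv)) = {s5, s7}
EG ((~done & alarm) | (~done & recv)): greatest fixpoint, start Z0 = {s5, s7}, keep only states in Sat with some successor in Z. Already a fixed point.
Sat(EG ((~done & alarm) | (~done & recv))) = {s5, s7}
|Sat(EG ((~done & alarm) | (~done & recv)))| = |{s5, s7}| = 2.

2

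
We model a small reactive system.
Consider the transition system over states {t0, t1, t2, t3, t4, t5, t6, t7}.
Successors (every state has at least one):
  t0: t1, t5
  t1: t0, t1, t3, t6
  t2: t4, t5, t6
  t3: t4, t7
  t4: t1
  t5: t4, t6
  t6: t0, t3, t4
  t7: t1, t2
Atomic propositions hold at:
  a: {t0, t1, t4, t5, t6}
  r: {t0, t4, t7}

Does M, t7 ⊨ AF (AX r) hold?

No

Sat(AX r) = {s : every successor in {t0, t4, t7}} = {t3}
AF (AX r): least fixpoint, start Z0 = {t3}, add states with every successor in Z. Already a fixed point.
Sat(AF (AX r)) = {t3}
t7 ∉ Sat(AF (AX r)) = {t3}, so the formula does not hold at t7.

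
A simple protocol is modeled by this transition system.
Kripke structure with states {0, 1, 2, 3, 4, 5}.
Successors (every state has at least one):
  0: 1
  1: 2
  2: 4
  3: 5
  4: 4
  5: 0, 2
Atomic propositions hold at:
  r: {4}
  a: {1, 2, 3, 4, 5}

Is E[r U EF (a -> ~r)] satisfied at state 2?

Sat(~r) = {0, 1, 2, 3, 5}
Sat(a -> ~r) = {0, 1, 2, 3, 5}
EF (a -> ~r): least fixpoint, start Z0 = {0, 1, 2, 3, 5}, add states with some successor in Z. Already a fixed point.
Sat(EF (a -> ~r)) = {0, 1, 2, 3, 5}
E[r U EF (a -> ~r)]: least fixpoint, start Z0 = Sat(EF (a -> ~r)) = {0, 1, 2, 3, 5}, add states in Sat(r) with some successor in Z. Already a fixed point.
Sat(E[r U EF (a -> ~r)]) = {0, 1, 2, 3, 5}
2 ∈ Sat(E[r U EF (a -> ~r)]) = {0, 1, 2, 3, 5}, so the formula holds at 2.

Yes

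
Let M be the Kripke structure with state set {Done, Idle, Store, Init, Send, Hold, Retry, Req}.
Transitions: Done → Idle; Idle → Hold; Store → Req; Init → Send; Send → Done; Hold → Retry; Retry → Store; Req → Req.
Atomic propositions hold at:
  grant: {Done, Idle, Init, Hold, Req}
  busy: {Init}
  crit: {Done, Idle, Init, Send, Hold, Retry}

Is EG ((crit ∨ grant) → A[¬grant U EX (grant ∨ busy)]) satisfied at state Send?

No

Sat(crit ∨ grant) = {Done, Idle, Init, Send, Hold, Retry, Req}
Sat(¬grant) = {Store, Send, Retry}
Sat(grant ∨ busy) = {Done, Idle, Init, Hold, Req}
Sat(EX (grant ∨ busy)) = {s : some successor in {Done, Idle, Init, Hold, Req}} = {Done, Idle, Store, Send, Req}
A[¬grant U EX (grant ∨ busy)]: least fixpoint, start Z0 = Sat(EX (grant ∨ busy)) = {Done, Idle, Store, Send, Req}, add states in Sat(¬grant) with every successor in Z. Z1 = {Done, Idle, Store, Send, Retry, Req}; fixed.
Sat(A[¬grant U EX (grant ∨ busy)]) = {Done, Idle, Store, Send, Retry, Req}
Sat((crit ∨ grant) → A[¬grant U EX (grant ∨ busy)]) = {Done, Idle, Store, Send, Retry, Req}
EG ((crit ∨ grant) → A[¬grant U EX (grant ∨ busy)]): greatest fixpoint, start Z0 = {Done, Idle, Store, Send, Retry, Req}, keep only states in Sat with some successor in Z. Z1 = {Done, Store, Send, Retry, Req}; Z2 = {Store, Send, Retry, Req}; Z3 = {Store, Retry, Req}; fixed.
Sat(EG ((crit ∨ grant) → A[¬grant U EX (grant ∨ busy)])) = {Store, Retry, Req}
Send ∉ Sat(EG ((crit ∨ grant) → A[¬grant U EX (grant ∨ busy)])) = {Store, Retry, Req}, so the formula does not hold at Send.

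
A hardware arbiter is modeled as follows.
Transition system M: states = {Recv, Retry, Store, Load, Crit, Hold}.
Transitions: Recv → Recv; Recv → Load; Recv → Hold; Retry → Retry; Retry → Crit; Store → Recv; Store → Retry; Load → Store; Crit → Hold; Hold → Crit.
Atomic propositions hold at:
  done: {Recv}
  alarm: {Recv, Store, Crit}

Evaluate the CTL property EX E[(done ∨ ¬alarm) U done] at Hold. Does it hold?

Sat(¬alarm) = {Retry, Load, Hold}
Sat(done ∨ ¬alarm) = {Recv, Retry, Load, Hold}
E[(done ∨ ¬alarm) U done]: least fixpoint, start Z0 = Sat(done) = {Recv}, add states in Sat(done ∨ ¬alarm) with some successor in Z. Already a fixed point.
Sat(E[(done ∨ ¬alarm) U done]) = {Recv}
Sat(EX E[(done ∨ ¬alarm) U done]) = {s : some successor in {Recv}} = {Recv, Store}
Hold ∉ Sat(EX E[(done ∨ ¬alarm) U done]) = {Recv, Store}, so the formula does not hold at Hold.

No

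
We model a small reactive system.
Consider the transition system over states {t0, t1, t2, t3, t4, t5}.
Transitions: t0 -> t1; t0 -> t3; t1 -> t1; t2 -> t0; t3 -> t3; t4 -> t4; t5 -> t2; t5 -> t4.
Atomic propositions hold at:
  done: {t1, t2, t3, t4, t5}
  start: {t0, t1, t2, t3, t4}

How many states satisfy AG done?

AG done: greatest fixpoint, start Z0 = {t1, t2, t3, t4, t5}, keep only states in Sat with every successor in Z. Z1 = {t1, t3, t4, t5}; Z2 = {t1, t3, t4}; fixed.
Sat(AG done) = {t1, t3, t4}
|Sat(AG done)| = |{t1, t3, t4}| = 3.

3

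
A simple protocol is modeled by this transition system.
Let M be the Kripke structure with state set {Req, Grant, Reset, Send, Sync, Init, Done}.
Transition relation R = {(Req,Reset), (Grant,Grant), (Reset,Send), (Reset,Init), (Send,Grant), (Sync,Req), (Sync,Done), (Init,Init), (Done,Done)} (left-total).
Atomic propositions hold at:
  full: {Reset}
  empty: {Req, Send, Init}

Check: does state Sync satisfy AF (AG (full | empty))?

No

Sat(full | empty) = {Req, Reset, Send, Init}
AG (full | empty): greatest fixpoint, start Z0 = {Req, Reset, Send, Init}, keep only states in Sat with every successor in Z. Z1 = {Req, Reset, Init}; Z2 = {Req, Init}; Z3 = {Init}; fixed.
Sat(AG (full | empty)) = {Init}
AF (AG (full | empty)): least fixpoint, start Z0 = {Init}, add states with every successor in Z. Already a fixed point.
Sat(AF (AG (full | empty))) = {Init}
Sync ∉ Sat(AF (AG (full | empty))) = {Init}, so the formula does not hold at Sync.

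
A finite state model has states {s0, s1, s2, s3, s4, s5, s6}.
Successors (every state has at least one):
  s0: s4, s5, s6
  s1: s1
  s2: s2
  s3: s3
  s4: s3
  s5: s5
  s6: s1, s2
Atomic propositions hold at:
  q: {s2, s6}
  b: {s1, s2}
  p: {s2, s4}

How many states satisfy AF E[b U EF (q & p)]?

Sat(q & p) = {s2}
EF (q & p): least fixpoint, start Z0 = {s2}, add states with some successor in Z. Z1 = {s2, s6}; Z2 = {s0, s2, s6}; fixed.
Sat(EF (q & p)) = {s0, s2, s6}
E[b U EF (q & p)]: least fixpoint, start Z0 = Sat(EF (q & p)) = {s0, s2, s6}, add states in Sat(b) with some successor in Z. Already a fixed point.
Sat(E[b U EF (q & p)]) = {s0, s2, s6}
AF E[b U EF (q & p)]: least fixpoint, start Z0 = {s0, s2, s6}, add states with every successor in Z. Already a fixed point.
Sat(AF E[b U EF (q & p)]) = {s0, s2, s6}
|Sat(AF E[b U EF (q & p)])| = |{s0, s2, s6}| = 3.

3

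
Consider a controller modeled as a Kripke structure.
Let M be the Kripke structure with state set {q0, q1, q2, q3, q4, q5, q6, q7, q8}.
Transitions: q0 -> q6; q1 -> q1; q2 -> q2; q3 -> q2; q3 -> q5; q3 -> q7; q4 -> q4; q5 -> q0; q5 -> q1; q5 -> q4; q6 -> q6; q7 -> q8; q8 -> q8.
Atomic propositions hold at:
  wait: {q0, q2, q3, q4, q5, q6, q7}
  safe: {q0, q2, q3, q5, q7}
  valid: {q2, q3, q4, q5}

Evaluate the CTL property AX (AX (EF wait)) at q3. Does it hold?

EF wait: least fixpoint, start Z0 = {q0, q2, q3, q4, q5, q6, q7}, add states with some successor in Z. Already a fixed point.
Sat(EF wait) = {q0, q2, q3, q4, q5, q6, q7}
Sat(AX (EF wait)) = {s : every successor in {q0, q2, q3, q4, q5, q6, q7}} = {q0, q2, q3, q4, q6}
Sat(AX (AX (EF wait))) = {s : every successor in {q0, q2, q3, q4, q6}} = {q0, q2, q4, q6}
q3 ∉ Sat(AX (AX (EF wait))) = {q0, q2, q4, q6}, so the formula does not hold at q3.

No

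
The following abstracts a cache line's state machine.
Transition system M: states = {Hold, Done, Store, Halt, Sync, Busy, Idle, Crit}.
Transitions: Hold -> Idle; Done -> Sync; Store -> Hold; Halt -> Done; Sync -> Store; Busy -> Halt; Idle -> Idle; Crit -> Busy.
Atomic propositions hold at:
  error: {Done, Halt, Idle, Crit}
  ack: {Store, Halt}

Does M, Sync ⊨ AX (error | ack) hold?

Sat(error | ack) = {Done, Store, Halt, Idle, Crit}
Sat(AX (error | ack)) = {s : every successor in {Done, Store, Halt, Idle, Crit}} = {Hold, Halt, Sync, Busy, Idle}
Sync ∈ Sat(AX (error | ack)) = {Hold, Halt, Sync, Busy, Idle}, so the formula holds at Sync.

Yes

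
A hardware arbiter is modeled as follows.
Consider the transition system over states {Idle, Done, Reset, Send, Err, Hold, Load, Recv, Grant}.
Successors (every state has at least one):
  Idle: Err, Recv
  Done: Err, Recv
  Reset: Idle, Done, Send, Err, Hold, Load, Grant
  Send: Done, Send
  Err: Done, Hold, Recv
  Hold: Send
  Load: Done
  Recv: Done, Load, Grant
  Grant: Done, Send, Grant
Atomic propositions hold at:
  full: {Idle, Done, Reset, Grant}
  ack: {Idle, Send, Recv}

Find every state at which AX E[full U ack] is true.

E[full U ack]: least fixpoint, start Z0 = Sat(ack) = {Idle, Send, Recv}, add states in Sat(full) with some successor in Z. Z1 = {Idle, Done, Reset, Send, Recv, Grant}; fixed.
Sat(E[full U ack]) = {Idle, Done, Reset, Send, Recv, Grant}
Sat(AX E[full U ack]) = {s : every successor in {Idle, Done, Reset, Send, Recv, Grant}} = {Send, Hold, Load, Grant}

{Send, Hold, Load, Grant}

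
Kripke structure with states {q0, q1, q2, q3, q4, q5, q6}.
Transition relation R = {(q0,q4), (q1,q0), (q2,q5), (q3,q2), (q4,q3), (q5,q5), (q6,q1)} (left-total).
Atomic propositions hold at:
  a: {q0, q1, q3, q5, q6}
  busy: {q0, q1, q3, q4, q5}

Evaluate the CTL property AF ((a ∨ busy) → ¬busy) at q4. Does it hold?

Sat(a ∨ busy) = {q0, q1, q3, q4, q5, q6}
Sat(¬busy) = {q2, q6}
Sat((a ∨ busy) → ¬busy) = {q2, q6}
AF ((a ∨ busy) → ¬busy): least fixpoint, start Z0 = {q2, q6}, add states with every successor in Z. Z1 = {q2, q3, q6}; Z2 = {q2, q3, q4, q6}; Z3 = {q0, q2, q3, q4, q6}; Z4 = {q0, q1, q2, q3, q4, q6}; fixed.
Sat(AF ((a ∨ busy) → ¬busy)) = {q0, q1, q2, q3, q4, q6}
q4 ∈ Sat(AF ((a ∨ busy) → ¬busy)) = {q0, q1, q2, q3, q4, q6}, so the formula holds at q4.

Yes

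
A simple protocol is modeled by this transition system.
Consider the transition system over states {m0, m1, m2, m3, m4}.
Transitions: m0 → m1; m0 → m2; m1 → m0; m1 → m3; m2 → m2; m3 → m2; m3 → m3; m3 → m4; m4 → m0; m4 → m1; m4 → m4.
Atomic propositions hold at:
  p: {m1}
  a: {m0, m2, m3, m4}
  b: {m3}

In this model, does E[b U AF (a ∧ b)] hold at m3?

Sat(a ∧ b) = {m3}
AF (a ∧ b): least fixpoint, start Z0 = {m3}, add states with every successor in Z. Already a fixed point.
Sat(AF (a ∧ b)) = {m3}
E[b U AF (a ∧ b)]: least fixpoint, start Z0 = Sat(AF (a ∧ b)) = {m3}, add states in Sat(b) with some successor in Z. Already a fixed point.
Sat(E[b U AF (a ∧ b)]) = {m3}
m3 ∈ Sat(E[b U AF (a ∧ b)]) = {m3}, so the formula holds at m3.

Yes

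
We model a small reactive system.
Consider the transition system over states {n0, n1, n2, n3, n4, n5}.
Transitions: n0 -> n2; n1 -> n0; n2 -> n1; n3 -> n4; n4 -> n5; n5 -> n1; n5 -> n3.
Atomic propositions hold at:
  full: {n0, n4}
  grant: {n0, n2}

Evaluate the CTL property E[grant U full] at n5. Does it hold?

E[grant U full]: least fixpoint, start Z0 = Sat(full) = {n0, n4}, add states in Sat(grant) with some successor in Z. Already a fixed point.
Sat(E[grant U full]) = {n0, n4}
n5 ∉ Sat(E[grant U full]) = {n0, n4}, so the formula does not hold at n5.

No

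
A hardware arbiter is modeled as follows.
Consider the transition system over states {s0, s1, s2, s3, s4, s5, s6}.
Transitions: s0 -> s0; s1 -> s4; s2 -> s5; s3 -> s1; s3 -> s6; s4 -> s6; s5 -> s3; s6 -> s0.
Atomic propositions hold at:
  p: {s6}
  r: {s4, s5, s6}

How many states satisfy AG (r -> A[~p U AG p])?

Sat(~p) = {s0, s1, s2, s3, s4, s5}
AG p: greatest fixpoint, start Z0 = {s6}, keep only states in Sat with every successor in Z. Z1 = ∅; fixed.
Sat(AG p) = ∅
A[~p U AG p]: least fixpoint, start Z0 = Sat(AG p) = ∅, add states in Sat(~p) with every successor in Z. Already a fixed point.
Sat(A[~p U AG p]) = ∅
Sat(r -> A[~p U AG p]) = {s0, s1, s2, s3}
AG (r -> A[~p U AG p]): greatest fixpoint, start Z0 = {s0, s1, s2, s3}, keep only states in Sat with every successor in Z. Z1 = {s0}; fixed.
Sat(AG (r -> A[~p U AG p])) = {s0}
|Sat(AG (r -> A[~p U AG p]))| = |{s0}| = 1.

1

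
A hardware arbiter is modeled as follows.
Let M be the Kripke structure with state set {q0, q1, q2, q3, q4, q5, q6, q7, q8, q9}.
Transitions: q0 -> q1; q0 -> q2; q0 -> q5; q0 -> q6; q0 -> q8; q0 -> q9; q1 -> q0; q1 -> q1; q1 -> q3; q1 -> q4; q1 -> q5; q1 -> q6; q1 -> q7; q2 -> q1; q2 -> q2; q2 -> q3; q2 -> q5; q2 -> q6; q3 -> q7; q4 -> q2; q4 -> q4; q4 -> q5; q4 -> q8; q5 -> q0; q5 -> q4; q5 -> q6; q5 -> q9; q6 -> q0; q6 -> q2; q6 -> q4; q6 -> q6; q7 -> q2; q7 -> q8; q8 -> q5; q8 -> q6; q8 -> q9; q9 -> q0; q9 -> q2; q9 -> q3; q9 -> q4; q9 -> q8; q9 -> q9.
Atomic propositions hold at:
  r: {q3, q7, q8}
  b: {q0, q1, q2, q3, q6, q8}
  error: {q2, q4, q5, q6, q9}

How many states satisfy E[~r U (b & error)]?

Sat(~r) = {q0, q1, q2, q4, q5, q6, q9}
Sat(b & error) = {q2, q6}
E[~r U (b & error)]: least fixpoint, start Z0 = Sat((b & error)) = {q2, q6}, add states in Sat(~r) with some successor in Z. Z1 = {q0, q1, q2, q4, q5, q6, q9}; fixed.
Sat(E[~r U (b & error)]) = {q0, q1, q2, q4, q5, q6, q9}
|Sat(E[~r U (b & error)])| = |{q0, q1, q2, q4, q5, q6, q9}| = 7.

7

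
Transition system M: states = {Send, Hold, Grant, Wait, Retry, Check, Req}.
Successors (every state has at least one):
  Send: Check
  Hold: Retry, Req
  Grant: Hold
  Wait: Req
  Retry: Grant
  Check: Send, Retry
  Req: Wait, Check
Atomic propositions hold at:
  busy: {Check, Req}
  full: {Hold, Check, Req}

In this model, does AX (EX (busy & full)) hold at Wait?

Sat(busy & full) = {Check, Req}
Sat(EX (busy & full)) = {s : some successor in {Check, Req}} = {Send, Hold, Wait, Req}
Sat(AX (EX (busy & full))) = {s : every successor in {Send, Hold, Wait, Req}} = {Grant, Wait}
Wait ∈ Sat(AX (EX (busy & full))) = {Grant, Wait}, so the formula holds at Wait.

Yes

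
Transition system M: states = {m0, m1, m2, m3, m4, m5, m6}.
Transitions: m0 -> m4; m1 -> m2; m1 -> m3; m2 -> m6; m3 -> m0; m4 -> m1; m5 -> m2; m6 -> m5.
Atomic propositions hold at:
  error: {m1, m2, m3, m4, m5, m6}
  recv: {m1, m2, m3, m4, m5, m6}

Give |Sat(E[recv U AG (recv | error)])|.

Sat(recv | error) = {m1, m2, m3, m4, m5, m6}
AG (recv | error): greatest fixpoint, start Z0 = {m1, m2, m3, m4, m5, m6}, keep only states in Sat with every successor in Z. Z1 = {m1, m2, m4, m5, m6}; Z2 = {m2, m4, m5, m6}; Z3 = {m2, m5, m6}; fixed.
Sat(AG (recv | error)) = {m2, m5, m6}
E[recv U AG (recv | error)]: least fixpoint, start Z0 = Sat(AG (recv | error)) = {m2, m5, m6}, add states in Sat(recv) with some successor in Z. Z1 = {m1, m2, m5, m6}; Z2 = {m1, m2, m4, m5, m6}; fixed.
Sat(E[recv U AG (recv | error)]) = {m1, m2, m4, m5, m6}
|Sat(E[recv U AG (recv | error)])| = |{m1, m2, m4, m5, m6}| = 5.

5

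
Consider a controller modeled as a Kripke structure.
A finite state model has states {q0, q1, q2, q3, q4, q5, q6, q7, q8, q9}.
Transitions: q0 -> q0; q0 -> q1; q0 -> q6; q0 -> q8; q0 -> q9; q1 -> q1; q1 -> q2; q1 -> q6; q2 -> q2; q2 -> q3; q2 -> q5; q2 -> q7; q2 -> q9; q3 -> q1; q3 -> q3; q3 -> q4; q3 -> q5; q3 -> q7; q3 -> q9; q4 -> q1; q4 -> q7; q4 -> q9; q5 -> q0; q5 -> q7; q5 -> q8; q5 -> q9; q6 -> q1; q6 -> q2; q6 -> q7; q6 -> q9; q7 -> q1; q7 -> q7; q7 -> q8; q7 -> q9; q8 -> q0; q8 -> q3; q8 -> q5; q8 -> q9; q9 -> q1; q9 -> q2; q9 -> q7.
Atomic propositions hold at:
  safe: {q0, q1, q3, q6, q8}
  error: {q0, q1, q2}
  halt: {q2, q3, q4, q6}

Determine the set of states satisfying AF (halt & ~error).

{q3, q4, q6}

Sat(~error) = {q3, q4, q5, q6, q7, q8, q9}
Sat(halt & ~error) = {q3, q4, q6}
AF (halt & ~error): least fixpoint, start Z0 = {q3, q4, q6}, add states with every successor in Z. Already a fixed point.
Sat(AF (halt & ~error)) = {q3, q4, q6}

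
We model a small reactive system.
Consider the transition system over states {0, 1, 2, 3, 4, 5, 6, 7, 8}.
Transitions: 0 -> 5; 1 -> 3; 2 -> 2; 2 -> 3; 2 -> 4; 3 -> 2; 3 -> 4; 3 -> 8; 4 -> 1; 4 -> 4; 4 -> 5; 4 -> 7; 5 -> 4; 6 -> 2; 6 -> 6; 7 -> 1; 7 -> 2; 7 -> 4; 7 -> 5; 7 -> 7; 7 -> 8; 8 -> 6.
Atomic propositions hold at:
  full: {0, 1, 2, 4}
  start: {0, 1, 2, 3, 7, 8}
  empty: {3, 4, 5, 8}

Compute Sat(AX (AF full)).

{0, 5}

AF full: least fixpoint, start Z0 = {0, 1, 2, 4}, add states with every successor in Z. Z1 = {0, 1, 2, 4, 5}; fixed.
Sat(AF full) = {0, 1, 2, 4, 5}
Sat(AX (AF full)) = {s : every successor in {0, 1, 2, 4, 5}} = {0, 5}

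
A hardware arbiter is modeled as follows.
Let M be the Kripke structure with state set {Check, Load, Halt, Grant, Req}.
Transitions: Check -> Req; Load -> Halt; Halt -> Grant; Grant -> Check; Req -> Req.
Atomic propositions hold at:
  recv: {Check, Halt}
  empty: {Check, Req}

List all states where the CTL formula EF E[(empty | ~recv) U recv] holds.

{Check, Load, Halt, Grant}

Sat(~recv) = {Load, Grant, Req}
Sat(empty | ~recv) = {Check, Load, Grant, Req}
E[(empty | ~recv) U recv]: least fixpoint, start Z0 = Sat(recv) = {Check, Halt}, add states in Sat(empty | ~recv) with some successor in Z. Z1 = {Check, Load, Halt, Grant}; fixed.
Sat(E[(empty | ~recv) U recv]) = {Check, Load, Halt, Grant}
EF E[(empty | ~recv) U recv]: least fixpoint, start Z0 = {Check, Load, Halt, Grant}, add states with some successor in Z. Already a fixed point.
Sat(EF E[(empty | ~recv) U recv]) = {Check, Load, Halt, Grant}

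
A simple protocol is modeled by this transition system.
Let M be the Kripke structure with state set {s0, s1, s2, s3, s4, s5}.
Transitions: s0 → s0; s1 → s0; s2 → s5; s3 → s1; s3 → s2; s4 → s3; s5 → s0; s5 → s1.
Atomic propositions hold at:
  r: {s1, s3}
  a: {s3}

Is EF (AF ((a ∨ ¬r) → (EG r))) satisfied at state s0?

No

Sat(¬r) = {s0, s2, s4, s5}
Sat(a ∨ ¬r) = {s0, s2, s3, s4, s5}
EG r: greatest fixpoint, start Z0 = {s1, s3}, keep only states in Sat with some successor in Z. Z1 = {s3}; Z2 = ∅; fixed.
Sat(EG r) = ∅
Sat((a ∨ ¬r) → (EG r)) = {s1}
AF ((a ∨ ¬r) → (EG r)): least fixpoint, start Z0 = {s1}, add states with every successor in Z. Already a fixed point.
Sat(AF ((a ∨ ¬r) → (EG r))) = {s1}
EF (AF ((a ∨ ¬r) → (EG r))): least fixpoint, start Z0 = {s1}, add states with some successor in Z. Z1 = {s1, s3, s5}; Z2 = {s1, s2, s3, s4, s5}; fixed.
Sat(EF (AF ((a ∨ ¬r) → (EG r)))) = {s1, s2, s3, s4, s5}
s0 ∉ Sat(EF (AF ((a ∨ ¬r) → (EG r)))) = {s1, s2, s3, s4, s5}, so the formula does not hold at s0.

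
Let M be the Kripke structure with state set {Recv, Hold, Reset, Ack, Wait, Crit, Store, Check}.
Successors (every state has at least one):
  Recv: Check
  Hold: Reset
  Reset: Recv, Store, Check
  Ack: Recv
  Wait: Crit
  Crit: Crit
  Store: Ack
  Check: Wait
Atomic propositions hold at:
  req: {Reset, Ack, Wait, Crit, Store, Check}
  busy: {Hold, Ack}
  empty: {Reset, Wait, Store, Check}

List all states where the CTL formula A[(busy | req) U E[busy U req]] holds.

{Hold, Reset, Ack, Wait, Crit, Store, Check}

Sat(busy | req) = {Hold, Reset, Ack, Wait, Crit, Store, Check}
E[busy U req]: least fixpoint, start Z0 = Sat(req) = {Reset, Ack, Wait, Crit, Store, Check}, add states in Sat(busy) with some successor in Z. Z1 = {Hold, Reset, Ack, Wait, Crit, Store, Check}; fixed.
Sat(E[busy U req]) = {Hold, Reset, Ack, Wait, Crit, Store, Check}
A[(busy | req) U E[busy U req]]: least fixpoint, start Z0 = Sat(E[busy U req]) = {Hold, Reset, Ack, Wait, Crit, Store, Check}, add states in Sat(busy | req) with every successor in Z. Already a fixed point.
Sat(A[(busy | req) U E[busy U req]]) = {Hold, Reset, Ack, Wait, Crit, Store, Check}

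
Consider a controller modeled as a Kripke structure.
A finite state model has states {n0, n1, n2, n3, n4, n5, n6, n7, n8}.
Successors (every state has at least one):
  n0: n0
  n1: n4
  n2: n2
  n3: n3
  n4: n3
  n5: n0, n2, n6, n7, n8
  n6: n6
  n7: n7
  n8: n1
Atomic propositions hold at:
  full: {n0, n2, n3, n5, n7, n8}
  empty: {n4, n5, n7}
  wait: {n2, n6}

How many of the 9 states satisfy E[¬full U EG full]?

7

Sat(¬full) = {n1, n4, n6}
EG full: greatest fixpoint, start Z0 = {n0, n2, n3, n5, n7, n8}, keep only states in Sat with some successor in Z. Z1 = {n0, n2, n3, n5, n7}; fixed.
Sat(EG full) = {n0, n2, n3, n5, n7}
E[¬full U EG full]: least fixpoint, start Z0 = Sat(EG full) = {n0, n2, n3, n5, n7}, add states in Sat(¬full) with some successor in Z. Z1 = {n0, n2, n3, n4, n5, n7}; Z2 = {n0, n1, n2, n3, n4, n5, n7}; fixed.
Sat(E[¬full U EG full]) = {n0, n1, n2, n3, n4, n5, n7}
|Sat(E[¬full U EG full])| = |{n0, n1, n2, n3, n4, n5, n7}| = 7.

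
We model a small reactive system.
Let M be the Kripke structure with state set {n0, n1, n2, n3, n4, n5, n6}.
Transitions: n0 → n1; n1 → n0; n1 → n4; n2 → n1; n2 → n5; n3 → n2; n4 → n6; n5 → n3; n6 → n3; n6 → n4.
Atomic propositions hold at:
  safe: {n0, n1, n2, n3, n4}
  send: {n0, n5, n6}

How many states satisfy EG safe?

4

EG safe: greatest fixpoint, start Z0 = {n0, n1, n2, n3, n4}, keep only states in Sat with some successor in Z. Z1 = {n0, n1, n2, n3}; fixed.
Sat(EG safe) = {n0, n1, n2, n3}
|Sat(EG safe)| = |{n0, n1, n2, n3}| = 4.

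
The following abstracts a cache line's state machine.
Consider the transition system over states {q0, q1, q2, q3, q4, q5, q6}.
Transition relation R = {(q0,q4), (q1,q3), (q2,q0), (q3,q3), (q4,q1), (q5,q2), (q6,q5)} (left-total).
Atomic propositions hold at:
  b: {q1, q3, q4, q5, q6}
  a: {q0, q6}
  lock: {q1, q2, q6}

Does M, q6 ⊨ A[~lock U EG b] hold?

Sat(~lock) = {q0, q3, q4, q5}
EG b: greatest fixpoint, start Z0 = {q1, q3, q4, q5, q6}, keep only states in Sat with some successor in Z. Z1 = {q1, q3, q4, q6}; Z2 = {q1, q3, q4}; fixed.
Sat(EG b) = {q1, q3, q4}
A[~lock U EG b]: least fixpoint, start Z0 = Sat(EG b) = {q1, q3, q4}, add states in Sat(~lock) with every successor in Z. Z1 = {q0, q1, q3, q4}; fixed.
Sat(A[~lock U EG b]) = {q0, q1, q3, q4}
q6 ∉ Sat(A[~lock U EG b]) = {q0, q1, q3, q4}, so the formula does not hold at q6.

No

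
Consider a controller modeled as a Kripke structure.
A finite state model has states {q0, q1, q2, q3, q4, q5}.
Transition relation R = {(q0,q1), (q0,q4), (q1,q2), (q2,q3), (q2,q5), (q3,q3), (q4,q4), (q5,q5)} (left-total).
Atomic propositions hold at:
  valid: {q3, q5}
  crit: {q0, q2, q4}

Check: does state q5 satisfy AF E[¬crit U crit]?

Sat(¬crit) = {q1, q3, q5}
E[¬crit U crit]: least fixpoint, start Z0 = Sat(crit) = {q0, q2, q4}, add states in Sat(¬crit) with some successor in Z. Z1 = {q0, q1, q2, q4}; fixed.
Sat(E[¬crit U crit]) = {q0, q1, q2, q4}
AF E[¬crit U crit]: least fixpoint, start Z0 = {q0, q1, q2, q4}, add states with every successor in Z. Already a fixed point.
Sat(AF E[¬crit U crit]) = {q0, q1, q2, q4}
q5 ∉ Sat(AF E[¬crit U crit]) = {q0, q1, q2, q4}, so the formula does not hold at q5.

No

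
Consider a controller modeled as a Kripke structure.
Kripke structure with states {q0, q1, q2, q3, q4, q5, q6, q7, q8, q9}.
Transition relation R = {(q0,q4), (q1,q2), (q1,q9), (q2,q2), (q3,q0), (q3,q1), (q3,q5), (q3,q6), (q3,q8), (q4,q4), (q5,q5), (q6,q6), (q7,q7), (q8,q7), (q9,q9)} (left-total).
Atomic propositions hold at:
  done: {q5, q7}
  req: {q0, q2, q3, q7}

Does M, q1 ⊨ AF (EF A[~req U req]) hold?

Sat(~req) = {q1, q4, q5, q6, q8, q9}
A[~req U req]: least fixpoint, start Z0 = Sat(req) = {q0, q2, q3, q7}, add states in Sat(~req) with every successor in Z. Z1 = {q0, q2, q3, q7, q8}; fixed.
Sat(A[~req U req]) = {q0, q2, q3, q7, q8}
EF A[~req U req]: least fixpoint, start Z0 = {q0, q2, q3, q7, q8}, add states with some successor in Z. Z1 = {q0, q1, q2, q3, q7, q8}; fixed.
Sat(EF A[~req U req]) = {q0, q1, q2, q3, q7, q8}
AF (EF A[~req U req]): least fixpoint, start Z0 = {q0, q1, q2, q3, q7, q8}, add states with every successor in Z. Already a fixed point.
Sat(AF (EF A[~req U req])) = {q0, q1, q2, q3, q7, q8}
q1 ∈ Sat(AF (EF A[~req U req])) = {q0, q1, q2, q3, q7, q8}, so the formula holds at q1.

Yes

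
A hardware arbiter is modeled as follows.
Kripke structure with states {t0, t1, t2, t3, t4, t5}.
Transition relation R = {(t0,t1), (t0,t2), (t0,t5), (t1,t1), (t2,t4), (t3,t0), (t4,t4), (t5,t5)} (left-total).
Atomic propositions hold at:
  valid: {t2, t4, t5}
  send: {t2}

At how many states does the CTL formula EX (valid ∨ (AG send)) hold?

4

AG send: greatest fixpoint, start Z0 = {t2}, keep only states in Sat with every successor in Z. Z1 = ∅; fixed.
Sat(AG send) = ∅
Sat(valid ∨ (AG send)) = {t2, t4, t5}
Sat(EX (valid ∨ (AG send))) = {s : some successor in {t2, t4, t5}} = {t0, t2, t4, t5}
|Sat(EX (valid ∨ (AG send)))| = |{t0, t2, t4, t5}| = 4.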